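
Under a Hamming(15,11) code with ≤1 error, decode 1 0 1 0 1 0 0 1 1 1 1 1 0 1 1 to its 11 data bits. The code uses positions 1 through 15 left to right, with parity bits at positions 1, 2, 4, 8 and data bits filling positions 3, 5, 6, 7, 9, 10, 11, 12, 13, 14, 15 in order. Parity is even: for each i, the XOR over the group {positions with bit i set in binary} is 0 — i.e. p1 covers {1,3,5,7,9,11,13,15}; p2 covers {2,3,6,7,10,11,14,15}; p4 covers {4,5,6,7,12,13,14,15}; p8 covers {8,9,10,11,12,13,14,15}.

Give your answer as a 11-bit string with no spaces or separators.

s1 (pos 1,3,5,7,9,11,13,15): 1⊕1⊕1⊕0⊕1⊕1⊕0⊕1 = 0
s2 (pos 2,3,6,7,10,11,14,15): 0⊕1⊕0⊕0⊕1⊕1⊕1⊕1 = 1
s4 (pos 4,5,6,7,12,13,14,15): 0⊕1⊕0⊕0⊕1⊕0⊕1⊕1 = 0
s8 (pos 8,9,10,11,12,13,14,15): 1⊕1⊕1⊕1⊕1⊕0⊕1⊕1 = 1
Syndrome s8…s1 = 1010 → error at position 10.
Flip position 10: 101010011111011 → 101010011011011
Read data bits from positions 3,5,6,7,9,10,11,12,13,14,15: 11001011011

11001011011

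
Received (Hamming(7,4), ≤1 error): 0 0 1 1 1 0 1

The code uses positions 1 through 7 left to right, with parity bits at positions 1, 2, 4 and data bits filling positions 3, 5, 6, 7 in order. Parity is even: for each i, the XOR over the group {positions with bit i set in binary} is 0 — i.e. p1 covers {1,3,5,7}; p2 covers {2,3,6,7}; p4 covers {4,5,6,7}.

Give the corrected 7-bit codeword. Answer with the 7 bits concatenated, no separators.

s1 (pos 1,3,5,7): 0⊕1⊕1⊕1 = 1
s2 (pos 2,3,6,7): 0⊕1⊕0⊕1 = 0
s4 (pos 4,5,6,7): 1⊕1⊕0⊕1 = 1
Syndrome s4…s1 = 101 → error at position 5.
Flip position 5: 0011101 → 0011001

0011001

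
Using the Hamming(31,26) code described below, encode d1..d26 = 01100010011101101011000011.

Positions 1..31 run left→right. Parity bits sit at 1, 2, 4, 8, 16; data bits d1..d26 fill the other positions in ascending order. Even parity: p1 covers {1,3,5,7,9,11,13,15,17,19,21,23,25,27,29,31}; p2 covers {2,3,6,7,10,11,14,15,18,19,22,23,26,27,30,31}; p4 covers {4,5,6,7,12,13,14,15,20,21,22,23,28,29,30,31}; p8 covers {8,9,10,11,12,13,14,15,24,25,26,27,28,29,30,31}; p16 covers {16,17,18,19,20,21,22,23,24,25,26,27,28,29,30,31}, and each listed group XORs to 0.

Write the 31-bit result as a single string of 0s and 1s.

Place data at non-parity positions: p1 p2 0 p4 1 1 0 p8 0 0 1 0 0 1 1 p16 1 0 1 1 0 1 0 1 1 0 0 0 0 1 1
p1 (pos 1,3,5,7,9,11,13,15,17,19,21,23,25,27,29,31): XOR of data positions = 0⊕1⊕0⊕0⊕1⊕0⊕1⊕1⊕1⊕0⊕0⊕1⊕0⊕0⊕1 = 1
p2 (pos 2,3,6,7,10,11,14,15,18,19,22,23,26,27,30,31): XOR of data positions = 0⊕1⊕0⊕0⊕1⊕1⊕1⊕0⊕1⊕1⊕0⊕0⊕0⊕1⊕1 = 0
p4 (pos 4,5,6,7,12,13,14,15,20,21,22,23,28,29,30,31): XOR of data positions = 1⊕1⊕0⊕0⊕0⊕1⊕1⊕1⊕0⊕1⊕0⊕0⊕0⊕1⊕1 = 0
p8 (pos 8,9,10,11,12,13,14,15,24,25,26,27,28,29,30,31): XOR of data positions = 0⊕0⊕1⊕0⊕0⊕1⊕1⊕1⊕1⊕0⊕0⊕0⊕0⊕1⊕1 = 1
p16 (pos 16,17,18,19,20,21,22,23,24,25,26,27,28,29,30,31): XOR of data positions = 1⊕0⊕1⊕1⊕0⊕1⊕0⊕1⊕1⊕0⊕0⊕0⊕0⊕1⊕1 = 0
Codeword: 1000110100100110101101011000011

1000110100100110101101011000011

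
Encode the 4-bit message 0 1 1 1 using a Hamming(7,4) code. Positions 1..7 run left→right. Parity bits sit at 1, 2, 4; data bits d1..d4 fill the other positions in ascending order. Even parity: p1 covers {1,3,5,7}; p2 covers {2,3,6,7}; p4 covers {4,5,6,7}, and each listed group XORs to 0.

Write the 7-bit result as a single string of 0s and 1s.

Place data at non-parity positions: p1 p2 0 p4 1 1 1
p1 (pos 1,3,5,7): XOR of data positions = 0⊕1⊕1 = 0
p2 (pos 2,3,6,7): XOR of data positions = 0⊕1⊕1 = 0
p4 (pos 4,5,6,7): XOR of data positions = 1⊕1⊕1 = 1
Codeword: 0001111

0001111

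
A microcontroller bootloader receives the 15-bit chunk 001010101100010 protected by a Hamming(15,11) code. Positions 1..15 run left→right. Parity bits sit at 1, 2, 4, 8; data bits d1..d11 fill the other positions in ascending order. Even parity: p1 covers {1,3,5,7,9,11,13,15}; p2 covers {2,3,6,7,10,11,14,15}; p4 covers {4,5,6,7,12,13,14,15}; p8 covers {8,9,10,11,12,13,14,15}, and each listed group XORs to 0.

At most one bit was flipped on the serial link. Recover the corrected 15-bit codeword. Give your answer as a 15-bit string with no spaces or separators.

s1 (pos 1,3,5,7,9,11,13,15): 0⊕1⊕1⊕1⊕1⊕0⊕0⊕0 = 0
s2 (pos 2,3,6,7,10,11,14,15): 0⊕1⊕0⊕1⊕1⊕0⊕1⊕0 = 0
s4 (pos 4,5,6,7,12,13,14,15): 0⊕1⊕0⊕1⊕0⊕0⊕1⊕0 = 1
s8 (pos 8,9,10,11,12,13,14,15): 0⊕1⊕1⊕0⊕0⊕0⊕1⊕0 = 1
Syndrome s8…s1 = 1100 → error at position 12.
Flip position 12: 001010101100010 → 001010101101010

001010101101010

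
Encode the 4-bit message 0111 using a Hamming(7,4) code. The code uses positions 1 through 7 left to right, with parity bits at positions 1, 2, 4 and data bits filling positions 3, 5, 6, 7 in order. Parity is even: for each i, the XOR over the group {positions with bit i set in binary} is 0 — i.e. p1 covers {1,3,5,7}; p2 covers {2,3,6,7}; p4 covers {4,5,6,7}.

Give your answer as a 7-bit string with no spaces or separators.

0001111

Place data at non-parity positions: p1 p2 0 p4 1 1 1
p1 (pos 1,3,5,7): XOR of data positions = 0⊕1⊕1 = 0
p2 (pos 2,3,6,7): XOR of data positions = 0⊕1⊕1 = 0
p4 (pos 4,5,6,7): XOR of data positions = 1⊕1⊕1 = 1
Codeword: 0001111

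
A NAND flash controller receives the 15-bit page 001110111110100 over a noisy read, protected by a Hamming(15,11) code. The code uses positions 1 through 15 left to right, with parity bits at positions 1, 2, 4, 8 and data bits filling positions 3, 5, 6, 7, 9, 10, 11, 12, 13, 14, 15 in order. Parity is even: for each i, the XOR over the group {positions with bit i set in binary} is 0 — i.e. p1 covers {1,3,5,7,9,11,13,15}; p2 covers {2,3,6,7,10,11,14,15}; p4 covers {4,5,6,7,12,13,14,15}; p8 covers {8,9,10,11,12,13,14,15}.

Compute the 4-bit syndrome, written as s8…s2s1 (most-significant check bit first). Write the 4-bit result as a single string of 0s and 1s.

s1 (pos 1,3,5,7,9,11,13,15): 0⊕1⊕1⊕1⊕1⊕1⊕1⊕0 = 0
s2 (pos 2,3,6,7,10,11,14,15): 0⊕1⊕0⊕1⊕1⊕1⊕0⊕0 = 0
s4 (pos 4,5,6,7,12,13,14,15): 1⊕1⊕0⊕1⊕0⊕1⊕0⊕0 = 0
s8 (pos 8,9,10,11,12,13,14,15): 1⊕1⊕1⊕1⊕0⊕1⊕0⊕0 = 1
Syndrome s8…s1 = 1000 → error at position 8.

1000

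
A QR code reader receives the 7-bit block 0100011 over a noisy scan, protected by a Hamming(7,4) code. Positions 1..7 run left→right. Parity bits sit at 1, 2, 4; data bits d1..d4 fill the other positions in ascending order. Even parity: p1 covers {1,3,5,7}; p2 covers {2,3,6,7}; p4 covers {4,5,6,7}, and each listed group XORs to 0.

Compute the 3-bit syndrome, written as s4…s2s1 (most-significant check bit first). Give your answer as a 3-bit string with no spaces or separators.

s1 (pos 1,3,5,7): 0⊕0⊕0⊕1 = 1
s2 (pos 2,3,6,7): 1⊕0⊕1⊕1 = 1
s4 (pos 4,5,6,7): 0⊕0⊕1⊕1 = 0
Syndrome s4…s1 = 011 → error at position 3.

011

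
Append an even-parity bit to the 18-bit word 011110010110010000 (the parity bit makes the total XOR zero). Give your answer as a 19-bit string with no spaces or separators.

XOR of the 18 data bits: 0⊕1⊕1⊕1⊕1⊕0⊕0⊕1⊕0⊕1⊕1⊕0⊕0⊕1⊕0⊕0⊕0⊕0 = 0
Parity bit = 0 (so all 19 bits XOR to 0).

0111100101100100000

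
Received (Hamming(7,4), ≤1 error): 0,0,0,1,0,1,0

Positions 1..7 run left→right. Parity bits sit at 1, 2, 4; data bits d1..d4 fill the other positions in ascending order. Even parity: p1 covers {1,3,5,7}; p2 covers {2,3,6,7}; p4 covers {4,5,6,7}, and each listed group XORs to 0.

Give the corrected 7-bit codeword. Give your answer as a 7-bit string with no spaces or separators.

s1 (pos 1,3,5,7): 0⊕0⊕0⊕0 = 0
s2 (pos 2,3,6,7): 0⊕0⊕1⊕0 = 1
s4 (pos 4,5,6,7): 1⊕0⊕1⊕0 = 0
Syndrome s4…s1 = 010 → error at position 2.
Flip position 2: 0001010 → 0101010

0101010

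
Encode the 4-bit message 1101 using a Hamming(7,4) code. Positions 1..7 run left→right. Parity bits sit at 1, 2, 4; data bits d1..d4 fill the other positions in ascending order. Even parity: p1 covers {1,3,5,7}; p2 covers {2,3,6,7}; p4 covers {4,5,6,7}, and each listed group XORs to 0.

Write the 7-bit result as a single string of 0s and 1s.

Place data at non-parity positions: p1 p2 1 p4 1 0 1
p1 (pos 1,3,5,7): XOR of data positions = 1⊕1⊕1 = 1
p2 (pos 2,3,6,7): XOR of data positions = 1⊕0⊕1 = 0
p4 (pos 4,5,6,7): XOR of data positions = 1⊕0⊕1 = 0
Codeword: 1010101

1010101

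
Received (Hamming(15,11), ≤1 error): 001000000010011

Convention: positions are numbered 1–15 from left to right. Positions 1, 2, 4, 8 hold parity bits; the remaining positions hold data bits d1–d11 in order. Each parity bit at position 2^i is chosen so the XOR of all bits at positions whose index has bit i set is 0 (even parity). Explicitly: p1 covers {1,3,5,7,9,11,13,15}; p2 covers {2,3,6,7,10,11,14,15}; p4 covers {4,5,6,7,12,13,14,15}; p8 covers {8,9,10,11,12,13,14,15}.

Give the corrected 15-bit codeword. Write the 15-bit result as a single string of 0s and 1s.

001000001010011

s1 (pos 1,3,5,7,9,11,13,15): 0⊕1⊕0⊕0⊕0⊕1⊕0⊕1 = 1
s2 (pos 2,3,6,7,10,11,14,15): 0⊕1⊕0⊕0⊕0⊕1⊕1⊕1 = 0
s4 (pos 4,5,6,7,12,13,14,15): 0⊕0⊕0⊕0⊕0⊕0⊕1⊕1 = 0
s8 (pos 8,9,10,11,12,13,14,15): 0⊕0⊕0⊕1⊕0⊕0⊕1⊕1 = 1
Syndrome s8…s1 = 1001 → error at position 9.
Flip position 9: 001000000010011 → 001000001010011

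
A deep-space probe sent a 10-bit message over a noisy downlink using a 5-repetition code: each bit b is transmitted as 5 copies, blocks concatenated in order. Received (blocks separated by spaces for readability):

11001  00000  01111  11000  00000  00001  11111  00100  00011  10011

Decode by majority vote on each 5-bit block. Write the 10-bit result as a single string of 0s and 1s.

1010001001

Block 1 (11001): 3 ones → 1
Block 2 (00000): 0 ones → 0
Block 3 (01111): 4 ones → 1
Block 4 (11000): 2 ones → 0
Block 5 (00000): 0 ones → 0
Block 6 (00001): 1 one → 0
Block 7 (11111): 5 ones → 1
Block 8 (00100): 1 one → 0
Block 9 (00011): 2 ones → 0
Block 10 (10011): 3 ones → 1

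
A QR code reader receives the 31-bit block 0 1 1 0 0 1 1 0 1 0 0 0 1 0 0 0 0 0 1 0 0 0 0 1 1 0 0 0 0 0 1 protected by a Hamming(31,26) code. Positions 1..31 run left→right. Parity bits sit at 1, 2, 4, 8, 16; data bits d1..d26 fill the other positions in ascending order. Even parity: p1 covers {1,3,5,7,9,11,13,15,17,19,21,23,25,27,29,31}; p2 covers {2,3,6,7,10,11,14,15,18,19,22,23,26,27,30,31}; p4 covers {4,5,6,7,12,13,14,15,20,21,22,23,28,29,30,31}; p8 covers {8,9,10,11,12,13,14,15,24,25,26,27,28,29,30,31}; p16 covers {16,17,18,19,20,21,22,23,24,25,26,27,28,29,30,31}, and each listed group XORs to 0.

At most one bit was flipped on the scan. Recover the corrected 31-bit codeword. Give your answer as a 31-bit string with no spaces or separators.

0110011000001000001000011000001

s1 (pos 1,3,5,7,9,11,13,15,17,19,21,23,25,27,29,31): 0⊕1⊕0⊕1⊕1⊕0⊕1⊕0⊕0⊕1⊕0⊕0⊕1⊕0⊕0⊕1 = 1
s2 (pos 2,3,6,7,10,11,14,15,18,19,22,23,26,27,30,31): 1⊕1⊕1⊕1⊕0⊕0⊕0⊕0⊕0⊕1⊕0⊕0⊕0⊕0⊕0⊕1 = 0
s4 (pos 4,5,6,7,12,13,14,15,20,21,22,23,28,29,30,31): 0⊕0⊕1⊕1⊕0⊕1⊕0⊕0⊕0⊕0⊕0⊕0⊕0⊕0⊕0⊕1 = 0
s8 (pos 8,9,10,11,12,13,14,15,24,25,26,27,28,29,30,31): 0⊕1⊕0⊕0⊕0⊕1⊕0⊕0⊕1⊕1⊕0⊕0⊕0⊕0⊕0⊕1 = 1
s16 (pos 16,17,18,19,20,21,22,23,24,25,26,27,28,29,30,31): 0⊕0⊕0⊕1⊕0⊕0⊕0⊕0⊕1⊕1⊕0⊕0⊕0⊕0⊕0⊕1 = 0
Syndrome s16…s1 = 01001 → error at position 9.
Flip position 9: 0110011010001000001000011000001 → 0110011000001000001000011000001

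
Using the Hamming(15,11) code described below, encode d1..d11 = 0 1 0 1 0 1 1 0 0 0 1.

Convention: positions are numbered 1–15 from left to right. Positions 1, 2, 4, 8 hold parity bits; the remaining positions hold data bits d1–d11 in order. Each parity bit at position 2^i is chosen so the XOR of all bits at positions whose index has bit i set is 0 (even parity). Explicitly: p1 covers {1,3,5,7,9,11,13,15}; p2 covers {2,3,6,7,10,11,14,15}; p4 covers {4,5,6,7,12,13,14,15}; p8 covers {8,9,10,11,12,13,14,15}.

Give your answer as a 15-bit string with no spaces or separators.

Place data at non-parity positions: p1 p2 0 p4 1 0 1 p8 0 1 1 0 0 0 1
p1 (pos 1,3,5,7,9,11,13,15): XOR of data positions = 0⊕1⊕1⊕0⊕1⊕0⊕1 = 0
p2 (pos 2,3,6,7,10,11,14,15): XOR of data positions = 0⊕0⊕1⊕1⊕1⊕0⊕1 = 0
p4 (pos 4,5,6,7,12,13,14,15): XOR of data positions = 1⊕0⊕1⊕0⊕0⊕0⊕1 = 1
p8 (pos 8,9,10,11,12,13,14,15): XOR of data positions = 0⊕1⊕1⊕0⊕0⊕0⊕1 = 1
Codeword: 000110110110001

000110110110001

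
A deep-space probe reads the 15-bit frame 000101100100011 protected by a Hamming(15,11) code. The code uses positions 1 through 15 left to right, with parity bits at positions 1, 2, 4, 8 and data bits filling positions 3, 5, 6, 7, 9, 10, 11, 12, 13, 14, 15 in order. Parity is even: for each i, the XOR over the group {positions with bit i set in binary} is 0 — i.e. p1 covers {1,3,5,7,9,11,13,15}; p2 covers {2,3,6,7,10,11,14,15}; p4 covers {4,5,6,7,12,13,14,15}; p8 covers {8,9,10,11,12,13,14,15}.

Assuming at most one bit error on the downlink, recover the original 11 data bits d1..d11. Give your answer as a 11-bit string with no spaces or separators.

00110100001

s1 (pos 1,3,5,7,9,11,13,15): 0⊕0⊕0⊕1⊕0⊕0⊕0⊕1 = 0
s2 (pos 2,3,6,7,10,11,14,15): 0⊕0⊕1⊕1⊕1⊕0⊕1⊕1 = 1
s4 (pos 4,5,6,7,12,13,14,15): 1⊕0⊕1⊕1⊕0⊕0⊕1⊕1 = 1
s8 (pos 8,9,10,11,12,13,14,15): 0⊕0⊕1⊕0⊕0⊕0⊕1⊕1 = 1
Syndrome s8…s1 = 1110 → error at position 14.
Flip position 14: 000101100100011 → 000101100100001
Read data bits from positions 3,5,6,7,9,10,11,12,13,14,15: 00110100001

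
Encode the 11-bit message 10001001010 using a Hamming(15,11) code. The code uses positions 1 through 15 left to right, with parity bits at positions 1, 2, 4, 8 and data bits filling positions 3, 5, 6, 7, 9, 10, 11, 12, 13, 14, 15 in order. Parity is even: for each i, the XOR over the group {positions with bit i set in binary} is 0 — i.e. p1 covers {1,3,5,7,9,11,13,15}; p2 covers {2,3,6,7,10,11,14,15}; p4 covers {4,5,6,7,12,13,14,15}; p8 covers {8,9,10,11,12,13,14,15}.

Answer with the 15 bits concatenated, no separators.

001000011001010

Place data at non-parity positions: p1 p2 1 p4 0 0 0 p8 1 0 0 1 0 1 0
p1 (pos 1,3,5,7,9,11,13,15): XOR of data positions = 1⊕0⊕0⊕1⊕0⊕0⊕0 = 0
p2 (pos 2,3,6,7,10,11,14,15): XOR of data positions = 1⊕0⊕0⊕0⊕0⊕1⊕0 = 0
p4 (pos 4,5,6,7,12,13,14,15): XOR of data positions = 0⊕0⊕0⊕1⊕0⊕1⊕0 = 0
p8 (pos 8,9,10,11,12,13,14,15): XOR of data positions = 1⊕0⊕0⊕1⊕0⊕1⊕0 = 1
Codeword: 001000011001010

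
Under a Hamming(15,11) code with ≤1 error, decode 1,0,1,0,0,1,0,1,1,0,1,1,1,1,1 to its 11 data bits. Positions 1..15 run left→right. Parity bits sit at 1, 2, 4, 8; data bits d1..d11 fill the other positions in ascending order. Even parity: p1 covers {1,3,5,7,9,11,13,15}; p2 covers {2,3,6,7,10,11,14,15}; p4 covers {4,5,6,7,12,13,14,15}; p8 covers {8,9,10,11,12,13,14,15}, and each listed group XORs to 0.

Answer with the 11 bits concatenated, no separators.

s1 (pos 1,3,5,7,9,11,13,15): 1⊕1⊕0⊕0⊕1⊕1⊕1⊕1 = 0
s2 (pos 2,3,6,7,10,11,14,15): 0⊕1⊕1⊕0⊕0⊕1⊕1⊕1 = 1
s4 (pos 4,5,6,7,12,13,14,15): 0⊕0⊕1⊕0⊕1⊕1⊕1⊕1 = 1
s8 (pos 8,9,10,11,12,13,14,15): 1⊕1⊕0⊕1⊕1⊕1⊕1⊕1 = 1
Syndrome s8…s1 = 1110 → error at position 14.
Flip position 14: 101001011011111 → 101001011011101
Read data bits from positions 3,5,6,7,9,10,11,12,13,14,15: 10101011101

10101011101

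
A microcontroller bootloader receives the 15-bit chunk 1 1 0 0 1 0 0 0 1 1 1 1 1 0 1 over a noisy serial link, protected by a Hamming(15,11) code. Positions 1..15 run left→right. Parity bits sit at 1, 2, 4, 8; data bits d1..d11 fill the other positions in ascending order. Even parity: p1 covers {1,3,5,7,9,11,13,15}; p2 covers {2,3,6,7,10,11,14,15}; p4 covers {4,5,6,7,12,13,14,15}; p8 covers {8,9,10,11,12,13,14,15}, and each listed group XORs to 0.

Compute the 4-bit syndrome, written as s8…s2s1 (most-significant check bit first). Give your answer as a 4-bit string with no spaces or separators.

0000

s1 (pos 1,3,5,7,9,11,13,15): 1⊕0⊕1⊕0⊕1⊕1⊕1⊕1 = 0
s2 (pos 2,3,6,7,10,11,14,15): 1⊕0⊕0⊕0⊕1⊕1⊕0⊕1 = 0
s4 (pos 4,5,6,7,12,13,14,15): 0⊕1⊕0⊕0⊕1⊕1⊕0⊕1 = 0
s8 (pos 8,9,10,11,12,13,14,15): 0⊕1⊕1⊕1⊕1⊕1⊕0⊕1 = 0
Syndrome s8…s1 = 0000 → no error.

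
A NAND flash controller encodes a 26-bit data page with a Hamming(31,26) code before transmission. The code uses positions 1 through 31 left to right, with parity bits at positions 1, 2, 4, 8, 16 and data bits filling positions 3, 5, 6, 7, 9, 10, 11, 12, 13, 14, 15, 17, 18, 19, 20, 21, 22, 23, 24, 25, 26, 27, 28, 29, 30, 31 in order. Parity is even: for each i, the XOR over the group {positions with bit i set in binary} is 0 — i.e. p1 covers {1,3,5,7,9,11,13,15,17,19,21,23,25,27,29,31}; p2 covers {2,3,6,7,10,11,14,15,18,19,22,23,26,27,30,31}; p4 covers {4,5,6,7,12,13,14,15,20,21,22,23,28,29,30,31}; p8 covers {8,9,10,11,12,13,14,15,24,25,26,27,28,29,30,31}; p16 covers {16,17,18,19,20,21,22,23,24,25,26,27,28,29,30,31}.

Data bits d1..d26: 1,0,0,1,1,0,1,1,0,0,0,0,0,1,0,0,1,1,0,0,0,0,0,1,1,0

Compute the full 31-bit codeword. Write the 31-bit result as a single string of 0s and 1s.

Place data at non-parity positions: p1 p2 1 p4 0 0 1 p8 1 0 1 1 0 0 0 p16 0 0 1 0 0 1 1 0 0 0 0 0 1 1 0
p1 (pos 1,3,5,7,9,11,13,15,17,19,21,23,25,27,29,31): XOR of data positions = 1⊕0⊕1⊕1⊕1⊕0⊕0⊕0⊕1⊕0⊕1⊕0⊕0⊕1⊕0 = 1
p2 (pos 2,3,6,7,10,11,14,15,18,19,22,23,26,27,30,31): XOR of data positions = 1⊕0⊕1⊕0⊕1⊕0⊕0⊕0⊕1⊕1⊕1⊕0⊕0⊕1⊕0 = 1
p4 (pos 4,5,6,7,12,13,14,15,20,21,22,23,28,29,30,31): XOR of data positions = 0⊕0⊕1⊕1⊕0⊕0⊕0⊕0⊕0⊕1⊕1⊕0⊕1⊕1⊕0 = 0
p8 (pos 8,9,10,11,12,13,14,15,24,25,26,27,28,29,30,31): XOR of data positions = 1⊕0⊕1⊕1⊕0⊕0⊕0⊕0⊕0⊕0⊕0⊕0⊕1⊕1⊕0 = 1
p16 (pos 16,17,18,19,20,21,22,23,24,25,26,27,28,29,30,31): XOR of data positions = 0⊕0⊕1⊕0⊕0⊕1⊕1⊕0⊕0⊕0⊕0⊕0⊕1⊕1⊕0 = 1
Codeword: 1110001110110001001001100000110

1110001110110001001001100000110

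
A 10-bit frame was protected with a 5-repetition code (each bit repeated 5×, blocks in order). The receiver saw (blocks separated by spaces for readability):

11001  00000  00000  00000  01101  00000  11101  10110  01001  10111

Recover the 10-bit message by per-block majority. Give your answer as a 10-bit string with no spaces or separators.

Block 1 (11001): 3 ones → 1
Block 2 (00000): 0 ones → 0
Block 3 (00000): 0 ones → 0
Block 4 (00000): 0 ones → 0
Block 5 (01101): 3 ones → 1
Block 6 (00000): 0 ones → 0
Block 7 (11101): 4 ones → 1
Block 8 (10110): 3 ones → 1
Block 9 (01001): 2 ones → 0
Block 10 (10111): 4 ones → 1

1000101101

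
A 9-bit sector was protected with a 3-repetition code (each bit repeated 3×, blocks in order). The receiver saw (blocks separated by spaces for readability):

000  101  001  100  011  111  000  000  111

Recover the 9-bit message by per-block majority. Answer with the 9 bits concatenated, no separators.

010011001

Block 1 (000): 0 ones → 0
Block 2 (101): 2 ones → 1
Block 3 (001): 1 one → 0
Block 4 (100): 1 one → 0
Block 5 (011): 2 ones → 1
Block 6 (111): 3 ones → 1
Block 7 (000): 0 ones → 0
Block 8 (000): 0 ones → 0
Block 9 (111): 3 ones → 1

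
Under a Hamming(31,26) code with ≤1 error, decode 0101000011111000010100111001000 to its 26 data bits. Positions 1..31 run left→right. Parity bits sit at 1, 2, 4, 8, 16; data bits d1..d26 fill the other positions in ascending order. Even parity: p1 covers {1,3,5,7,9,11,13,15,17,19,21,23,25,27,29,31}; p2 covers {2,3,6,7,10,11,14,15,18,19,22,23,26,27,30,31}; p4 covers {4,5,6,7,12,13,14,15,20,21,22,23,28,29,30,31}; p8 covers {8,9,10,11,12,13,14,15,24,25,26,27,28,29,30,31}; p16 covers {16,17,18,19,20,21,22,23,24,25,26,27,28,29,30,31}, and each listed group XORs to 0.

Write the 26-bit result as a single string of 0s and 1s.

s1 (pos 1,3,5,7,9,11,13,15,17,19,21,23,25,27,29,31): 0⊕0⊕0⊕0⊕1⊕1⊕1⊕0⊕0⊕0⊕0⊕1⊕1⊕0⊕0⊕0 = 1
s2 (pos 2,3,6,7,10,11,14,15,18,19,22,23,26,27,30,31): 1⊕0⊕0⊕0⊕1⊕1⊕0⊕0⊕1⊕0⊕0⊕1⊕0⊕0⊕0⊕0 = 1
s4 (pos 4,5,6,7,12,13,14,15,20,21,22,23,28,29,30,31): 1⊕0⊕0⊕0⊕1⊕1⊕0⊕0⊕1⊕0⊕0⊕1⊕1⊕0⊕0⊕0 = 0
s8 (pos 8,9,10,11,12,13,14,15,24,25,26,27,28,29,30,31): 0⊕1⊕1⊕1⊕1⊕1⊕0⊕0⊕1⊕1⊕0⊕0⊕1⊕0⊕0⊕0 = 0
s16 (pos 16,17,18,19,20,21,22,23,24,25,26,27,28,29,30,31): 0⊕0⊕1⊕0⊕1⊕0⊕0⊕1⊕1⊕1⊕0⊕0⊕1⊕0⊕0⊕0 = 0
Syndrome s16…s1 = 00011 → error at position 3.
Flip position 3: 0101000011111000010100111001000 → 0111000011111000010100111001000
Read data bits from positions 3,5,6,7,9,10,11,12,13,14,15,17,18,19,20,21,22,23,24,25,26,27,28,29,30,31: 10001111100010100111001000

10001111100010100111001000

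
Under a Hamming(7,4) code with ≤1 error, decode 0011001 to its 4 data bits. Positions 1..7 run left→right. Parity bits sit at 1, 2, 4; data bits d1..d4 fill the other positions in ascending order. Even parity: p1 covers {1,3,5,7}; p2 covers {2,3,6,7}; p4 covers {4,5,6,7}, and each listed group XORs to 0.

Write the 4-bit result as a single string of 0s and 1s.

1001

s1 (pos 1,3,5,7): 0⊕1⊕0⊕1 = 0
s2 (pos 2,3,6,7): 0⊕1⊕0⊕1 = 0
s4 (pos 4,5,6,7): 1⊕0⊕0⊕1 = 0
Syndrome s4…s1 = 000 → no error.
Read data bits from positions 3,5,6,7: 1001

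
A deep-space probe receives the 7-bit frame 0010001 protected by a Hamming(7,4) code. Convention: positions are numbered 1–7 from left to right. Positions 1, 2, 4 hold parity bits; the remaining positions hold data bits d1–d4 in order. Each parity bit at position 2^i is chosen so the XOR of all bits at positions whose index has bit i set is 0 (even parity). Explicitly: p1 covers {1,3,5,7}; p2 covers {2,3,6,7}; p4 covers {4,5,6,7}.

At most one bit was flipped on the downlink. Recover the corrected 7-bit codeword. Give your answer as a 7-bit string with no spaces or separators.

s1 (pos 1,3,5,7): 0⊕1⊕0⊕1 = 0
s2 (pos 2,3,6,7): 0⊕1⊕0⊕1 = 0
s4 (pos 4,5,6,7): 0⊕0⊕0⊕1 = 1
Syndrome s4…s1 = 100 → error at position 4.
Flip position 4: 0010001 → 0011001

0011001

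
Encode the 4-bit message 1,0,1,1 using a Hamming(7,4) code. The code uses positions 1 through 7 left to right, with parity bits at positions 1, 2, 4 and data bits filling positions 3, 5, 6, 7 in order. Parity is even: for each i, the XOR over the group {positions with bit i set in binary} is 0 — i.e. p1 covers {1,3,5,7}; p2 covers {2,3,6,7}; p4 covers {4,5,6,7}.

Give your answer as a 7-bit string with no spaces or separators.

Place data at non-parity positions: p1 p2 1 p4 0 1 1
p1 (pos 1,3,5,7): XOR of data positions = 1⊕0⊕1 = 0
p2 (pos 2,3,6,7): XOR of data positions = 1⊕1⊕1 = 1
p4 (pos 4,5,6,7): XOR of data positions = 0⊕1⊕1 = 0
Codeword: 0110011

0110011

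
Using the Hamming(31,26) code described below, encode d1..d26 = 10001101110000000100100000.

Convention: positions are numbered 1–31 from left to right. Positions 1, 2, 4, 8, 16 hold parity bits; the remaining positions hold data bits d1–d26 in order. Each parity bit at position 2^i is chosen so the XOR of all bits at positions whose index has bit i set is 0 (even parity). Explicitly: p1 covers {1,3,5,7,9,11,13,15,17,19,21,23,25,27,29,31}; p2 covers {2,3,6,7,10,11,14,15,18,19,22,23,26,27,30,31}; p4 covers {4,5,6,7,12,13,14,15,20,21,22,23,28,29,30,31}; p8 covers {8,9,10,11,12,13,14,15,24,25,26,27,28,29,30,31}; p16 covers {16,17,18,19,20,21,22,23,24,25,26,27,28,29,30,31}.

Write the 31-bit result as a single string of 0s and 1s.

0110000011011100000000100100000

Place data at non-parity positions: p1 p2 1 p4 0 0 0 p8 1 1 0 1 1 1 0 p16 0 0 0 0 0 0 1 0 0 1 0 0 0 0 0
p1 (pos 1,3,5,7,9,11,13,15,17,19,21,23,25,27,29,31): XOR of data positions = 1⊕0⊕0⊕1⊕0⊕1⊕0⊕0⊕0⊕0⊕1⊕0⊕0⊕0⊕0 = 0
p2 (pos 2,3,6,7,10,11,14,15,18,19,22,23,26,27,30,31): XOR of data positions = 1⊕0⊕0⊕1⊕0⊕1⊕0⊕0⊕0⊕0⊕1⊕1⊕0⊕0⊕0 = 1
p4 (pos 4,5,6,7,12,13,14,15,20,21,22,23,28,29,30,31): XOR of data positions = 0⊕0⊕0⊕1⊕1⊕1⊕0⊕0⊕0⊕0⊕1⊕0⊕0⊕0⊕0 = 0
p8 (pos 8,9,10,11,12,13,14,15,24,25,26,27,28,29,30,31): XOR of data positions = 1⊕1⊕0⊕1⊕1⊕1⊕0⊕0⊕0⊕1⊕0⊕0⊕0⊕0⊕0 = 0
p16 (pos 16,17,18,19,20,21,22,23,24,25,26,27,28,29,30,31): XOR of data positions = 0⊕0⊕0⊕0⊕0⊕0⊕1⊕0⊕0⊕1⊕0⊕0⊕0⊕0⊕0 = 0
Codeword: 0110000011011100000000100100000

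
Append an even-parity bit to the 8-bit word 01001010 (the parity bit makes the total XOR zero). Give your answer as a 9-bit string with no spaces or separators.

XOR of the 8 data bits: 0⊕1⊕0⊕0⊕1⊕0⊕1⊕0 = 1
Parity bit = 1 (so all 9 bits XOR to 0).

010010101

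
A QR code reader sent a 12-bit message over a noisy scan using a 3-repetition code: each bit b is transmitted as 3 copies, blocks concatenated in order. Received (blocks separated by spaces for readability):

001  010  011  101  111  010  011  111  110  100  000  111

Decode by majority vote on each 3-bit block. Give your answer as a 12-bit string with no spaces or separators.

Block 1 (001): 1 one → 0
Block 2 (010): 1 one → 0
Block 3 (011): 2 ones → 1
Block 4 (101): 2 ones → 1
Block 5 (111): 3 ones → 1
Block 6 (010): 1 one → 0
Block 7 (011): 2 ones → 1
Block 8 (111): 3 ones → 1
Block 9 (110): 2 ones → 1
Block 10 (100): 1 one → 0
Block 11 (000): 0 ones → 0
Block 12 (111): 3 ones → 1

001110111001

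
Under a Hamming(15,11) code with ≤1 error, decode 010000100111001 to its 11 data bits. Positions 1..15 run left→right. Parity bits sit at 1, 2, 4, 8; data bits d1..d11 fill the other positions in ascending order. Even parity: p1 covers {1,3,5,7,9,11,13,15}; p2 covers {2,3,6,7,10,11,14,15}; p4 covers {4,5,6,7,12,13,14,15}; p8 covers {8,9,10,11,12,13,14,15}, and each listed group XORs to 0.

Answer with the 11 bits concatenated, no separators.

s1 (pos 1,3,5,7,9,11,13,15): 0⊕0⊕0⊕1⊕0⊕1⊕0⊕1 = 1
s2 (pos 2,3,6,7,10,11,14,15): 1⊕0⊕0⊕1⊕1⊕1⊕0⊕1 = 1
s4 (pos 4,5,6,7,12,13,14,15): 0⊕0⊕0⊕1⊕1⊕0⊕0⊕1 = 1
s8 (pos 8,9,10,11,12,13,14,15): 0⊕0⊕1⊕1⊕1⊕0⊕0⊕1 = 0
Syndrome s8…s1 = 0111 → error at position 7.
Flip position 7: 010000100111001 → 010000000111001
Read data bits from positions 3,5,6,7,9,10,11,12,13,14,15: 00000111001

00000111001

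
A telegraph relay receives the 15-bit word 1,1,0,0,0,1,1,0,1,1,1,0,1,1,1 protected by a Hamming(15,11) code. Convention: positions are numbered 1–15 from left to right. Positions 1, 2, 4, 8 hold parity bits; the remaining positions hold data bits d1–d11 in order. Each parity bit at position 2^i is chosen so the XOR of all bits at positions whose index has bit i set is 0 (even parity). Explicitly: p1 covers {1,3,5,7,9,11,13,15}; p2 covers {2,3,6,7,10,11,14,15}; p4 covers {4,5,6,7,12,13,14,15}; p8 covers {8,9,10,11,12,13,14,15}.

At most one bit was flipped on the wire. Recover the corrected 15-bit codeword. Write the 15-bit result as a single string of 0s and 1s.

110000101110111

s1 (pos 1,3,5,7,9,11,13,15): 1⊕0⊕0⊕1⊕1⊕1⊕1⊕1 = 0
s2 (pos 2,3,6,7,10,11,14,15): 1⊕0⊕1⊕1⊕1⊕1⊕1⊕1 = 1
s4 (pos 4,5,6,7,12,13,14,15): 0⊕0⊕1⊕1⊕0⊕1⊕1⊕1 = 1
s8 (pos 8,9,10,11,12,13,14,15): 0⊕1⊕1⊕1⊕0⊕1⊕1⊕1 = 0
Syndrome s8…s1 = 0110 → error at position 6.
Flip position 6: 110001101110111 → 110000101110111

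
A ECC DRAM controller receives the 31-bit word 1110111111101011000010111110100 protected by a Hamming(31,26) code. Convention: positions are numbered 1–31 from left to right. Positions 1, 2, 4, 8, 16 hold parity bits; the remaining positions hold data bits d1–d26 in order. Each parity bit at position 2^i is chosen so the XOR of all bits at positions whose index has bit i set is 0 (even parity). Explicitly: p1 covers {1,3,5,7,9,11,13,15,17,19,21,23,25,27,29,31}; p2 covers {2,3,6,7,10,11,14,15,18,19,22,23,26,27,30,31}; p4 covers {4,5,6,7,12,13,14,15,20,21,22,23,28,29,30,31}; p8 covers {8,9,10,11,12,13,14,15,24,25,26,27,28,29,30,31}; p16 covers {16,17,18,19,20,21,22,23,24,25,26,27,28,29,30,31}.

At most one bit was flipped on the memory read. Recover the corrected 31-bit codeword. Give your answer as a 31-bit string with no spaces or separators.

1110111101101011000010111110100

s1 (pos 1,3,5,7,9,11,13,15,17,19,21,23,25,27,29,31): 1⊕1⊕1⊕1⊕1⊕1⊕1⊕1⊕0⊕0⊕1⊕1⊕1⊕1⊕1⊕0 = 1
s2 (pos 2,3,6,7,10,11,14,15,18,19,22,23,26,27,30,31): 1⊕1⊕1⊕1⊕1⊕1⊕0⊕1⊕0⊕0⊕0⊕1⊕1⊕1⊕0⊕0 = 0
s4 (pos 4,5,6,7,12,13,14,15,20,21,22,23,28,29,30,31): 0⊕1⊕1⊕1⊕0⊕1⊕0⊕1⊕0⊕1⊕0⊕1⊕0⊕1⊕0⊕0 = 0
s8 (pos 8,9,10,11,12,13,14,15,24,25,26,27,28,29,30,31): 1⊕1⊕1⊕1⊕0⊕1⊕0⊕1⊕1⊕1⊕1⊕1⊕0⊕1⊕0⊕0 = 1
s16 (pos 16,17,18,19,20,21,22,23,24,25,26,27,28,29,30,31): 1⊕0⊕0⊕0⊕0⊕1⊕0⊕1⊕1⊕1⊕1⊕1⊕0⊕1⊕0⊕0 = 0
Syndrome s16…s1 = 01001 → error at position 9.
Flip position 9: 1110111111101011000010111110100 → 1110111101101011000010111110100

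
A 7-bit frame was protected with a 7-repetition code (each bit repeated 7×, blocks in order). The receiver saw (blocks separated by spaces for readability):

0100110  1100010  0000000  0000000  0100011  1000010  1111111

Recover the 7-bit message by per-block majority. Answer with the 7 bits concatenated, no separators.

Block 1 (0100110): 3 ones → 0
Block 2 (1100010): 3 ones → 0
Block 3 (0000000): 0 ones → 0
Block 4 (0000000): 0 ones → 0
Block 5 (0100011): 3 ones → 0
Block 6 (1000010): 2 ones → 0
Block 7 (1111111): 7 ones → 1

0000001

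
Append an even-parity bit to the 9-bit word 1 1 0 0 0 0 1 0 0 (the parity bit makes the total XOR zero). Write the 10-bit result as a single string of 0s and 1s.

1100001001

XOR of the 9 data bits: 1⊕1⊕0⊕0⊕0⊕0⊕1⊕0⊕0 = 1
Parity bit = 1 (so all 10 bits XOR to 0).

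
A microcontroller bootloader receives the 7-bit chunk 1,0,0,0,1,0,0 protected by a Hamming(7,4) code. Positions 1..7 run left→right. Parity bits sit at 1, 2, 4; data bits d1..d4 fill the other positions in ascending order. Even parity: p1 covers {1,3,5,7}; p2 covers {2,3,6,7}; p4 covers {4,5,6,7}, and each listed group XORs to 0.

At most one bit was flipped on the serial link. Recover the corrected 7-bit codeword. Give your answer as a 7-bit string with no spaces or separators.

1001100

s1 (pos 1,3,5,7): 1⊕0⊕1⊕0 = 0
s2 (pos 2,3,6,7): 0⊕0⊕0⊕0 = 0
s4 (pos 4,5,6,7): 0⊕1⊕0⊕0 = 1
Syndrome s4…s1 = 100 → error at position 4.
Flip position 4: 1000100 → 1001100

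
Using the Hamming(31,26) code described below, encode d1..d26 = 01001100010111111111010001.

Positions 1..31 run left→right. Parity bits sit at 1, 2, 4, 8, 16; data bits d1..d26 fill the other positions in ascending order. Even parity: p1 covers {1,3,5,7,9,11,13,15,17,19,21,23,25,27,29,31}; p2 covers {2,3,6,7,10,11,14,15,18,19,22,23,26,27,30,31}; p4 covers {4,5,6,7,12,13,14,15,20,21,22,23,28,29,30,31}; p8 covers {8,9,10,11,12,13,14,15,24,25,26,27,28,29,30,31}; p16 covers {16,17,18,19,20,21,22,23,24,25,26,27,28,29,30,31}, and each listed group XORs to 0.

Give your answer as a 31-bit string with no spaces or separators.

1001100111000101111111111010001

Place data at non-parity positions: p1 p2 0 p4 1 0 0 p8 1 1 0 0 0 1 0 p16 1 1 1 1 1 1 1 1 1 0 1 0 0 0 1
p1 (pos 1,3,5,7,9,11,13,15,17,19,21,23,25,27,29,31): XOR of data positions = 0⊕1⊕0⊕1⊕0⊕0⊕0⊕1⊕1⊕1⊕1⊕1⊕1⊕0⊕1 = 1
p2 (pos 2,3,6,7,10,11,14,15,18,19,22,23,26,27,30,31): XOR of data positions = 0⊕0⊕0⊕1⊕0⊕1⊕0⊕1⊕1⊕1⊕1⊕0⊕1⊕0⊕1 = 0
p4 (pos 4,5,6,7,12,13,14,15,20,21,22,23,28,29,30,31): XOR of data positions = 1⊕0⊕0⊕0⊕0⊕1⊕0⊕1⊕1⊕1⊕1⊕0⊕0⊕0⊕1 = 1
p8 (pos 8,9,10,11,12,13,14,15,24,25,26,27,28,29,30,31): XOR of data positions = 1⊕1⊕0⊕0⊕0⊕1⊕0⊕1⊕1⊕0⊕1⊕0⊕0⊕0⊕1 = 1
p16 (pos 16,17,18,19,20,21,22,23,24,25,26,27,28,29,30,31): XOR of data positions = 1⊕1⊕1⊕1⊕1⊕1⊕1⊕1⊕1⊕0⊕1⊕0⊕0⊕0⊕1 = 1
Codeword: 1001100111000101111111111010001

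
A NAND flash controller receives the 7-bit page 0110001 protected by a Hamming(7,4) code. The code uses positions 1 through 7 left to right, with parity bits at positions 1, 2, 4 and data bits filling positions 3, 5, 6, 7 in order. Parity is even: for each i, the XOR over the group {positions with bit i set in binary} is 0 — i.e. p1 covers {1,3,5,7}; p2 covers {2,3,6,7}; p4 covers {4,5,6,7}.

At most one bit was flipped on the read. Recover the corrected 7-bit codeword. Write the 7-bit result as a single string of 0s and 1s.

s1 (pos 1,3,5,7): 0⊕1⊕0⊕1 = 0
s2 (pos 2,3,6,7): 1⊕1⊕0⊕1 = 1
s4 (pos 4,5,6,7): 0⊕0⊕0⊕1 = 1
Syndrome s4…s1 = 110 → error at position 6.
Flip position 6: 0110001 → 0110011

0110011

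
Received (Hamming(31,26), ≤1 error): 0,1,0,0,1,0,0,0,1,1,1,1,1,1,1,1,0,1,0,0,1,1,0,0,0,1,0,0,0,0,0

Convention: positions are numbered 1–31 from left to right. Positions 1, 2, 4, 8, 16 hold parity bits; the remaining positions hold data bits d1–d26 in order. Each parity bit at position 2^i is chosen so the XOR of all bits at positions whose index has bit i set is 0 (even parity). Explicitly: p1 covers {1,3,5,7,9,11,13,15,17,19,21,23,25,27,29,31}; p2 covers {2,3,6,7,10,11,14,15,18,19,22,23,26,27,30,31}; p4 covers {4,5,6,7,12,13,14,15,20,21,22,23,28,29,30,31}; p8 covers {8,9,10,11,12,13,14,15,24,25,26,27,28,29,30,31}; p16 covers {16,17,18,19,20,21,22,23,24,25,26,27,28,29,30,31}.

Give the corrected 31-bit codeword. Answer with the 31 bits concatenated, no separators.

0100100011111111010111000100000

s1 (pos 1,3,5,7,9,11,13,15,17,19,21,23,25,27,29,31): 0⊕0⊕1⊕0⊕1⊕1⊕1⊕1⊕0⊕0⊕1⊕0⊕0⊕0⊕0⊕0 = 0
s2 (pos 2,3,6,7,10,11,14,15,18,19,22,23,26,27,30,31): 1⊕0⊕0⊕0⊕1⊕1⊕1⊕1⊕1⊕0⊕1⊕0⊕1⊕0⊕0⊕0 = 0
s4 (pos 4,5,6,7,12,13,14,15,20,21,22,23,28,29,30,31): 0⊕1⊕0⊕0⊕1⊕1⊕1⊕1⊕0⊕1⊕1⊕0⊕0⊕0⊕0⊕0 = 1
s8 (pos 8,9,10,11,12,13,14,15,24,25,26,27,28,29,30,31): 0⊕1⊕1⊕1⊕1⊕1⊕1⊕1⊕0⊕0⊕1⊕0⊕0⊕0⊕0⊕0 = 0
s16 (pos 16,17,18,19,20,21,22,23,24,25,26,27,28,29,30,31): 1⊕0⊕1⊕0⊕0⊕1⊕1⊕0⊕0⊕0⊕1⊕0⊕0⊕0⊕0⊕0 = 1
Syndrome s16…s1 = 10100 → error at position 20.
Flip position 20: 0100100011111111010011000100000 → 0100100011111111010111000100000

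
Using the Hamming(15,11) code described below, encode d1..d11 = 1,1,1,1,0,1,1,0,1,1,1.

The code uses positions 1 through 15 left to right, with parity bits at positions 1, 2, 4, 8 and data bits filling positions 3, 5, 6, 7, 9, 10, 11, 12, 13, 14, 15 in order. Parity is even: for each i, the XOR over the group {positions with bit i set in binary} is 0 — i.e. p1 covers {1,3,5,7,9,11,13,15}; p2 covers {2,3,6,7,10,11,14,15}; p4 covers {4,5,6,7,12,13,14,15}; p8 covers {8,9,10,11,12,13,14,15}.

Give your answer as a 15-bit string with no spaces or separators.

011011110110111

Place data at non-parity positions: p1 p2 1 p4 1 1 1 p8 0 1 1 0 1 1 1
p1 (pos 1,3,5,7,9,11,13,15): XOR of data positions = 1⊕1⊕1⊕0⊕1⊕1⊕1 = 0
p2 (pos 2,3,6,7,10,11,14,15): XOR of data positions = 1⊕1⊕1⊕1⊕1⊕1⊕1 = 1
p4 (pos 4,5,6,7,12,13,14,15): XOR of data positions = 1⊕1⊕1⊕0⊕1⊕1⊕1 = 0
p8 (pos 8,9,10,11,12,13,14,15): XOR of data positions = 0⊕1⊕1⊕0⊕1⊕1⊕1 = 1
Codeword: 011011110110111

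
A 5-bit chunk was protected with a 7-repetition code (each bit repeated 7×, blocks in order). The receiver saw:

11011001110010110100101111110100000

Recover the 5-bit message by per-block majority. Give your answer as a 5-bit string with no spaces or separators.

Block 1 (1101100): 4 ones → 1
Block 2 (1110010): 4 ones → 1
Block 3 (1101001): 4 ones → 1
Block 4 (0111111): 6 ones → 1
Block 5 (0100000): 1 one → 0

11110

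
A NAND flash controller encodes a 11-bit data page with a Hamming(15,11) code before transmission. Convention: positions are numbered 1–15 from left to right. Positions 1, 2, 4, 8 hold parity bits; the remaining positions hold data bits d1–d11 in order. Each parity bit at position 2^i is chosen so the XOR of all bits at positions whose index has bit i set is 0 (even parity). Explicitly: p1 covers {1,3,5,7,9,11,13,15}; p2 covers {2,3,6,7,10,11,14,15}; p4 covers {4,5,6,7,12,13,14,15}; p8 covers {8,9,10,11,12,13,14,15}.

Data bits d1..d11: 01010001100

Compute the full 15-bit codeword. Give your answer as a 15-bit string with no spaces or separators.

Place data at non-parity positions: p1 p2 0 p4 1 0 1 p8 0 0 0 1 1 0 0
p1 (pos 1,3,5,7,9,11,13,15): XOR of data positions = 0⊕1⊕1⊕0⊕0⊕1⊕0 = 1
p2 (pos 2,3,6,7,10,11,14,15): XOR of data positions = 0⊕0⊕1⊕0⊕0⊕0⊕0 = 1
p4 (pos 4,5,6,7,12,13,14,15): XOR of data positions = 1⊕0⊕1⊕1⊕1⊕0⊕0 = 0
p8 (pos 8,9,10,11,12,13,14,15): XOR of data positions = 0⊕0⊕0⊕1⊕1⊕0⊕0 = 0
Codeword: 110010100001100

110010100001100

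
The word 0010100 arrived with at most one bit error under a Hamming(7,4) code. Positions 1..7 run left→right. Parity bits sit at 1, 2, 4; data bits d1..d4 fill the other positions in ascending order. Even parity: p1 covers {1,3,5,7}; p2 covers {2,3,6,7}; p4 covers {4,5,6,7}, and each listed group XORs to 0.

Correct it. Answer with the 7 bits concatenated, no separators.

s1 (pos 1,3,5,7): 0⊕1⊕1⊕0 = 0
s2 (pos 2,3,6,7): 0⊕1⊕0⊕0 = 1
s4 (pos 4,5,6,7): 0⊕1⊕0⊕0 = 1
Syndrome s4…s1 = 110 → error at position 6.
Flip position 6: 0010100 → 0010110

0010110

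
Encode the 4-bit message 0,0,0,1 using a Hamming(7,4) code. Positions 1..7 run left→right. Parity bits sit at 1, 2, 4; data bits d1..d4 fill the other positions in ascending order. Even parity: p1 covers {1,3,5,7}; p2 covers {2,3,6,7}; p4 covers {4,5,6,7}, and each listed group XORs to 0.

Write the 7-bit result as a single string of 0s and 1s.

Place data at non-parity positions: p1 p2 0 p4 0 0 1
p1 (pos 1,3,5,7): XOR of data positions = 0⊕0⊕1 = 1
p2 (pos 2,3,6,7): XOR of data positions = 0⊕0⊕1 = 1
p4 (pos 4,5,6,7): XOR of data positions = 0⊕0⊕1 = 1
Codeword: 1101001

1101001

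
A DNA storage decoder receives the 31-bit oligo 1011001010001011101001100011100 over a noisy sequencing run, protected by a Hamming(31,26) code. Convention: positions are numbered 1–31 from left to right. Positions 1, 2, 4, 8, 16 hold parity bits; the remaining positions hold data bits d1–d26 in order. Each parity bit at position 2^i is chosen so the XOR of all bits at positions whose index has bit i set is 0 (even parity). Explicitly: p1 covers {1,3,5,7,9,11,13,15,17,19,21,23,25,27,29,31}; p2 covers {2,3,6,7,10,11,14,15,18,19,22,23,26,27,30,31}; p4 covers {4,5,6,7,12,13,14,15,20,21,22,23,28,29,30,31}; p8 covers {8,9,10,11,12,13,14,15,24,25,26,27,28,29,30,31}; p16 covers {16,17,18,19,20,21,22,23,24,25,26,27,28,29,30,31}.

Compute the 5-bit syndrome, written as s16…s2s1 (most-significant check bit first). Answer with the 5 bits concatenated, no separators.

00011

s1 (pos 1,3,5,7,9,11,13,15,17,19,21,23,25,27,29,31): 1⊕1⊕0⊕1⊕1⊕0⊕1⊕1⊕1⊕1⊕0⊕1⊕0⊕1⊕1⊕0 = 1
s2 (pos 2,3,6,7,10,11,14,15,18,19,22,23,26,27,30,31): 0⊕1⊕0⊕1⊕0⊕0⊕0⊕1⊕0⊕1⊕1⊕1⊕0⊕1⊕0⊕0 = 1
s4 (pos 4,5,6,7,12,13,14,15,20,21,22,23,28,29,30,31): 1⊕0⊕0⊕1⊕0⊕1⊕0⊕1⊕0⊕0⊕1⊕1⊕1⊕1⊕0⊕0 = 0
s8 (pos 8,9,10,11,12,13,14,15,24,25,26,27,28,29,30,31): 0⊕1⊕0⊕0⊕0⊕1⊕0⊕1⊕0⊕0⊕0⊕1⊕1⊕1⊕0⊕0 = 0
s16 (pos 16,17,18,19,20,21,22,23,24,25,26,27,28,29,30,31): 1⊕1⊕0⊕1⊕0⊕0⊕1⊕1⊕0⊕0⊕0⊕1⊕1⊕1⊕0⊕0 = 0
Syndrome s16…s1 = 00011 → error at position 3.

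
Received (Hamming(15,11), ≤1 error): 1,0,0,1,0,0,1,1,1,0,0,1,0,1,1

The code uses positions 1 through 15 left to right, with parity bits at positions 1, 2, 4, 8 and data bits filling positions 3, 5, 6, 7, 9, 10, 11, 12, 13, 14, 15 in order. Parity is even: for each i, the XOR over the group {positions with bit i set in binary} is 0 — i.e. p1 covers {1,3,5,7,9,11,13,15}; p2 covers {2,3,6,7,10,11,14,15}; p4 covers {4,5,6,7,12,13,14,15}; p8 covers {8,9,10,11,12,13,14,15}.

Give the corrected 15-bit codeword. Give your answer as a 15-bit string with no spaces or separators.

s1 (pos 1,3,5,7,9,11,13,15): 1⊕0⊕0⊕1⊕1⊕0⊕0⊕1 = 0
s2 (pos 2,3,6,7,10,11,14,15): 0⊕0⊕0⊕1⊕0⊕0⊕1⊕1 = 1
s4 (pos 4,5,6,7,12,13,14,15): 1⊕0⊕0⊕1⊕1⊕0⊕1⊕1 = 1
s8 (pos 8,9,10,11,12,13,14,15): 1⊕1⊕0⊕0⊕1⊕0⊕1⊕1 = 1
Syndrome s8…s1 = 1110 → error at position 14.
Flip position 14: 100100111001011 → 100100111001001

100100111001001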